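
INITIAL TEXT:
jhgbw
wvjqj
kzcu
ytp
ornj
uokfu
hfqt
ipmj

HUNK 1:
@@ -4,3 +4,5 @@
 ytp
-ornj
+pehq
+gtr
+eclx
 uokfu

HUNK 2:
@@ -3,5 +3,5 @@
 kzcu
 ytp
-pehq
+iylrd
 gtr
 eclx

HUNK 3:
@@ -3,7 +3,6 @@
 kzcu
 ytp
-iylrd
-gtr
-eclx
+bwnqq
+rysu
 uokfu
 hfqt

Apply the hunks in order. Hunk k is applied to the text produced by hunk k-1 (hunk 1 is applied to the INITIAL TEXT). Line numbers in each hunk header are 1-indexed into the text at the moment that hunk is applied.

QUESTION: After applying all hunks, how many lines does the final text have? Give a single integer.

Hunk 1: at line 4 remove [ornj] add [pehq,gtr,eclx] -> 10 lines: jhgbw wvjqj kzcu ytp pehq gtr eclx uokfu hfqt ipmj
Hunk 2: at line 3 remove [pehq] add [iylrd] -> 10 lines: jhgbw wvjqj kzcu ytp iylrd gtr eclx uokfu hfqt ipmj
Hunk 3: at line 3 remove [iylrd,gtr,eclx] add [bwnqq,rysu] -> 9 lines: jhgbw wvjqj kzcu ytp bwnqq rysu uokfu hfqt ipmj
Final line count: 9

Answer: 9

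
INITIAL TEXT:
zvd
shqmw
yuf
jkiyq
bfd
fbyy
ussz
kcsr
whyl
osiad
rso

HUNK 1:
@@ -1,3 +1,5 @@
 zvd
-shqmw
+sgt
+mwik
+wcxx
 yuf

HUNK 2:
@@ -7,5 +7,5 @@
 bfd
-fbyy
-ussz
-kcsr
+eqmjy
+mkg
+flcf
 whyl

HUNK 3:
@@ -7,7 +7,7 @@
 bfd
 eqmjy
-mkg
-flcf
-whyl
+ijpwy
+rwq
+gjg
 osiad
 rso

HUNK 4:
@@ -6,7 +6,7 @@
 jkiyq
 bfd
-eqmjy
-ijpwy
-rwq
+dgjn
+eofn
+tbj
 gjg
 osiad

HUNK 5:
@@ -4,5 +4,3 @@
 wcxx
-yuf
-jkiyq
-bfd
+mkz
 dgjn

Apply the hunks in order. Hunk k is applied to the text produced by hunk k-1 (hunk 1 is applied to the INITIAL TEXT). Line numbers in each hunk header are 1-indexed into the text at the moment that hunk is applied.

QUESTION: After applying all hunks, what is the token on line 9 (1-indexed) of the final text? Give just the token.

Hunk 1: at line 1 remove [shqmw] add [sgt,mwik,wcxx] -> 13 lines: zvd sgt mwik wcxx yuf jkiyq bfd fbyy ussz kcsr whyl osiad rso
Hunk 2: at line 7 remove [fbyy,ussz,kcsr] add [eqmjy,mkg,flcf] -> 13 lines: zvd sgt mwik wcxx yuf jkiyq bfd eqmjy mkg flcf whyl osiad rso
Hunk 3: at line 7 remove [mkg,flcf,whyl] add [ijpwy,rwq,gjg] -> 13 lines: zvd sgt mwik wcxx yuf jkiyq bfd eqmjy ijpwy rwq gjg osiad rso
Hunk 4: at line 6 remove [eqmjy,ijpwy,rwq] add [dgjn,eofn,tbj] -> 13 lines: zvd sgt mwik wcxx yuf jkiyq bfd dgjn eofn tbj gjg osiad rso
Hunk 5: at line 4 remove [yuf,jkiyq,bfd] add [mkz] -> 11 lines: zvd sgt mwik wcxx mkz dgjn eofn tbj gjg osiad rso
Final line 9: gjg

Answer: gjg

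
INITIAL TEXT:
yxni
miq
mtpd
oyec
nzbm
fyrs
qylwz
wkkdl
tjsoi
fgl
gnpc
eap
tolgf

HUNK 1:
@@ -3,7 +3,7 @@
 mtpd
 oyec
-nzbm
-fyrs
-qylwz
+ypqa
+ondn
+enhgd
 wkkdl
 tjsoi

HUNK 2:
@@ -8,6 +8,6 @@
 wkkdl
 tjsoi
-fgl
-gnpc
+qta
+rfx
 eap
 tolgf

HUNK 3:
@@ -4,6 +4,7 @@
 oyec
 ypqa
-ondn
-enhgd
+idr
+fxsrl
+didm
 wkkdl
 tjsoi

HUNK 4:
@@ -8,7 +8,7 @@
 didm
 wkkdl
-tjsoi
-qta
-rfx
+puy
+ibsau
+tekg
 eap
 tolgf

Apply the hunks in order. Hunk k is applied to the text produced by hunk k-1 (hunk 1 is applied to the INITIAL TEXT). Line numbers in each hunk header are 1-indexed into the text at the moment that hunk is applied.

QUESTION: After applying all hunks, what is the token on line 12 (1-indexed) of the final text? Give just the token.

Hunk 1: at line 3 remove [nzbm,fyrs,qylwz] add [ypqa,ondn,enhgd] -> 13 lines: yxni miq mtpd oyec ypqa ondn enhgd wkkdl tjsoi fgl gnpc eap tolgf
Hunk 2: at line 8 remove [fgl,gnpc] add [qta,rfx] -> 13 lines: yxni miq mtpd oyec ypqa ondn enhgd wkkdl tjsoi qta rfx eap tolgf
Hunk 3: at line 4 remove [ondn,enhgd] add [idr,fxsrl,didm] -> 14 lines: yxni miq mtpd oyec ypqa idr fxsrl didm wkkdl tjsoi qta rfx eap tolgf
Hunk 4: at line 8 remove [tjsoi,qta,rfx] add [puy,ibsau,tekg] -> 14 lines: yxni miq mtpd oyec ypqa idr fxsrl didm wkkdl puy ibsau tekg eap tolgf
Final line 12: tekg

Answer: tekg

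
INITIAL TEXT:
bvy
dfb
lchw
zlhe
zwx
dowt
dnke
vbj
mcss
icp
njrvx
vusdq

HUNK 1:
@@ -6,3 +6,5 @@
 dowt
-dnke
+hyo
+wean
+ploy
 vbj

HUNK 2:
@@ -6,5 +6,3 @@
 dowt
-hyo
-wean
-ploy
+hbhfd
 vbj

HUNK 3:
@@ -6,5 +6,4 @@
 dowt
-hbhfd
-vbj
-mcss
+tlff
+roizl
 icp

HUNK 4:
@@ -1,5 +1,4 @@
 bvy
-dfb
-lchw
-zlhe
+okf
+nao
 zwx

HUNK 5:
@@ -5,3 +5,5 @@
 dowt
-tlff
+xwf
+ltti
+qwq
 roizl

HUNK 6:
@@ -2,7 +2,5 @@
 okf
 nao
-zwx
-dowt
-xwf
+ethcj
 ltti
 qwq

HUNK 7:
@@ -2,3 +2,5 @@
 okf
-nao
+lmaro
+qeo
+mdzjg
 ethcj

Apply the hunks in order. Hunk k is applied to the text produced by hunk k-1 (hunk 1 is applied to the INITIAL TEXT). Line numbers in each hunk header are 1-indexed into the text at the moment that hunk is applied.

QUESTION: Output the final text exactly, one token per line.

Answer: bvy
okf
lmaro
qeo
mdzjg
ethcj
ltti
qwq
roizl
icp
njrvx
vusdq

Derivation:
Hunk 1: at line 6 remove [dnke] add [hyo,wean,ploy] -> 14 lines: bvy dfb lchw zlhe zwx dowt hyo wean ploy vbj mcss icp njrvx vusdq
Hunk 2: at line 6 remove [hyo,wean,ploy] add [hbhfd] -> 12 lines: bvy dfb lchw zlhe zwx dowt hbhfd vbj mcss icp njrvx vusdq
Hunk 3: at line 6 remove [hbhfd,vbj,mcss] add [tlff,roizl] -> 11 lines: bvy dfb lchw zlhe zwx dowt tlff roizl icp njrvx vusdq
Hunk 4: at line 1 remove [dfb,lchw,zlhe] add [okf,nao] -> 10 lines: bvy okf nao zwx dowt tlff roizl icp njrvx vusdq
Hunk 5: at line 5 remove [tlff] add [xwf,ltti,qwq] -> 12 lines: bvy okf nao zwx dowt xwf ltti qwq roizl icp njrvx vusdq
Hunk 6: at line 2 remove [zwx,dowt,xwf] add [ethcj] -> 10 lines: bvy okf nao ethcj ltti qwq roizl icp njrvx vusdq
Hunk 7: at line 2 remove [nao] add [lmaro,qeo,mdzjg] -> 12 lines: bvy okf lmaro qeo mdzjg ethcj ltti qwq roizl icp njrvx vusdq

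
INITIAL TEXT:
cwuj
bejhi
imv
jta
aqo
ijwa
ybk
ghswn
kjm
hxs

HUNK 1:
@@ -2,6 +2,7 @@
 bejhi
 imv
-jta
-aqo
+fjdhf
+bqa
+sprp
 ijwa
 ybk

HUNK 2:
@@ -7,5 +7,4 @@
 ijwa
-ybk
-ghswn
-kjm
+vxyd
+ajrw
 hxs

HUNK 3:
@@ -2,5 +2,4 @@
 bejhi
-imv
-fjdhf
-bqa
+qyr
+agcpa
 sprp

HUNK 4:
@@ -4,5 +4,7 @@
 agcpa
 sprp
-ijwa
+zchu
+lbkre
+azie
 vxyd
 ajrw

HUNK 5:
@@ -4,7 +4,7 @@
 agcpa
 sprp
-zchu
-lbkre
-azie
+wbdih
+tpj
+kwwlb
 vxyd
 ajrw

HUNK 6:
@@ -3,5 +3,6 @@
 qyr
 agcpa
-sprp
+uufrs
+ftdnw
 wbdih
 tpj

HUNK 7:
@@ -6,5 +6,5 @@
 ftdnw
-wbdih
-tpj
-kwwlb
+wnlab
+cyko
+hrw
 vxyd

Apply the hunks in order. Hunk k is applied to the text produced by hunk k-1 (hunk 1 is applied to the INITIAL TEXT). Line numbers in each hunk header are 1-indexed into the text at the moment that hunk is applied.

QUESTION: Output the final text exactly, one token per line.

Hunk 1: at line 2 remove [jta,aqo] add [fjdhf,bqa,sprp] -> 11 lines: cwuj bejhi imv fjdhf bqa sprp ijwa ybk ghswn kjm hxs
Hunk 2: at line 7 remove [ybk,ghswn,kjm] add [vxyd,ajrw] -> 10 lines: cwuj bejhi imv fjdhf bqa sprp ijwa vxyd ajrw hxs
Hunk 3: at line 2 remove [imv,fjdhf,bqa] add [qyr,agcpa] -> 9 lines: cwuj bejhi qyr agcpa sprp ijwa vxyd ajrw hxs
Hunk 4: at line 4 remove [ijwa] add [zchu,lbkre,azie] -> 11 lines: cwuj bejhi qyr agcpa sprp zchu lbkre azie vxyd ajrw hxs
Hunk 5: at line 4 remove [zchu,lbkre,azie] add [wbdih,tpj,kwwlb] -> 11 lines: cwuj bejhi qyr agcpa sprp wbdih tpj kwwlb vxyd ajrw hxs
Hunk 6: at line 3 remove [sprp] add [uufrs,ftdnw] -> 12 lines: cwuj bejhi qyr agcpa uufrs ftdnw wbdih tpj kwwlb vxyd ajrw hxs
Hunk 7: at line 6 remove [wbdih,tpj,kwwlb] add [wnlab,cyko,hrw] -> 12 lines: cwuj bejhi qyr agcpa uufrs ftdnw wnlab cyko hrw vxyd ajrw hxs

Answer: cwuj
bejhi
qyr
agcpa
uufrs
ftdnw
wnlab
cyko
hrw
vxyd
ajrw
hxs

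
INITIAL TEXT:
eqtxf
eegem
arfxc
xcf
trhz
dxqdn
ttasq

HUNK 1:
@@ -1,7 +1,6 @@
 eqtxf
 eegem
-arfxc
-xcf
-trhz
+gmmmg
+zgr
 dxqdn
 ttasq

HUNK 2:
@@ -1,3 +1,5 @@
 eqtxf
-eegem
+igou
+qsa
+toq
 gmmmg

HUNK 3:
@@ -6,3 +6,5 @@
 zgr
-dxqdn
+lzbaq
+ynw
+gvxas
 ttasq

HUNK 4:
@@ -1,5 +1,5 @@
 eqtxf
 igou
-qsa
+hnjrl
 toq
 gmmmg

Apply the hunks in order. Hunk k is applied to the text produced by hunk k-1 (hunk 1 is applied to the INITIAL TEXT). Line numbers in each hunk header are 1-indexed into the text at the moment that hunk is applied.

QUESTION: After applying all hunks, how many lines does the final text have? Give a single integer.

Answer: 10

Derivation:
Hunk 1: at line 1 remove [arfxc,xcf,trhz] add [gmmmg,zgr] -> 6 lines: eqtxf eegem gmmmg zgr dxqdn ttasq
Hunk 2: at line 1 remove [eegem] add [igou,qsa,toq] -> 8 lines: eqtxf igou qsa toq gmmmg zgr dxqdn ttasq
Hunk 3: at line 6 remove [dxqdn] add [lzbaq,ynw,gvxas] -> 10 lines: eqtxf igou qsa toq gmmmg zgr lzbaq ynw gvxas ttasq
Hunk 4: at line 1 remove [qsa] add [hnjrl] -> 10 lines: eqtxf igou hnjrl toq gmmmg zgr lzbaq ynw gvxas ttasq
Final line count: 10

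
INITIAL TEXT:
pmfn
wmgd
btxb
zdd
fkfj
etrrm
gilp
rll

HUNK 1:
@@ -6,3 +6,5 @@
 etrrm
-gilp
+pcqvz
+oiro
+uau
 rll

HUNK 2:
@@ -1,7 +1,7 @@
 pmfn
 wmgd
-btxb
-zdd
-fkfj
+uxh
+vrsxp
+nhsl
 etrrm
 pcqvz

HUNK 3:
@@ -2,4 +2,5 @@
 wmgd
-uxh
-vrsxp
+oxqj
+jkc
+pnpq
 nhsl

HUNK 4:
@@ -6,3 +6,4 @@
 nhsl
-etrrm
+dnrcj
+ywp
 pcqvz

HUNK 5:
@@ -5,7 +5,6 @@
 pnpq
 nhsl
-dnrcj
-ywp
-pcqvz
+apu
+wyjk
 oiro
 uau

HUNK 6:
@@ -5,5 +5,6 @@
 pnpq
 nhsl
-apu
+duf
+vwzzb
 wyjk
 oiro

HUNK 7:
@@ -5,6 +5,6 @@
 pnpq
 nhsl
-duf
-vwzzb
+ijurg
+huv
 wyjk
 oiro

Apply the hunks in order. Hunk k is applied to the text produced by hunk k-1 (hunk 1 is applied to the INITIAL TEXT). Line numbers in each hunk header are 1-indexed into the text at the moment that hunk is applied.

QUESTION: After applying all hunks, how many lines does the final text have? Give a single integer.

Hunk 1: at line 6 remove [gilp] add [pcqvz,oiro,uau] -> 10 lines: pmfn wmgd btxb zdd fkfj etrrm pcqvz oiro uau rll
Hunk 2: at line 1 remove [btxb,zdd,fkfj] add [uxh,vrsxp,nhsl] -> 10 lines: pmfn wmgd uxh vrsxp nhsl etrrm pcqvz oiro uau rll
Hunk 3: at line 2 remove [uxh,vrsxp] add [oxqj,jkc,pnpq] -> 11 lines: pmfn wmgd oxqj jkc pnpq nhsl etrrm pcqvz oiro uau rll
Hunk 4: at line 6 remove [etrrm] add [dnrcj,ywp] -> 12 lines: pmfn wmgd oxqj jkc pnpq nhsl dnrcj ywp pcqvz oiro uau rll
Hunk 5: at line 5 remove [dnrcj,ywp,pcqvz] add [apu,wyjk] -> 11 lines: pmfn wmgd oxqj jkc pnpq nhsl apu wyjk oiro uau rll
Hunk 6: at line 5 remove [apu] add [duf,vwzzb] -> 12 lines: pmfn wmgd oxqj jkc pnpq nhsl duf vwzzb wyjk oiro uau rll
Hunk 7: at line 5 remove [duf,vwzzb] add [ijurg,huv] -> 12 lines: pmfn wmgd oxqj jkc pnpq nhsl ijurg huv wyjk oiro uau rll
Final line count: 12

Answer: 12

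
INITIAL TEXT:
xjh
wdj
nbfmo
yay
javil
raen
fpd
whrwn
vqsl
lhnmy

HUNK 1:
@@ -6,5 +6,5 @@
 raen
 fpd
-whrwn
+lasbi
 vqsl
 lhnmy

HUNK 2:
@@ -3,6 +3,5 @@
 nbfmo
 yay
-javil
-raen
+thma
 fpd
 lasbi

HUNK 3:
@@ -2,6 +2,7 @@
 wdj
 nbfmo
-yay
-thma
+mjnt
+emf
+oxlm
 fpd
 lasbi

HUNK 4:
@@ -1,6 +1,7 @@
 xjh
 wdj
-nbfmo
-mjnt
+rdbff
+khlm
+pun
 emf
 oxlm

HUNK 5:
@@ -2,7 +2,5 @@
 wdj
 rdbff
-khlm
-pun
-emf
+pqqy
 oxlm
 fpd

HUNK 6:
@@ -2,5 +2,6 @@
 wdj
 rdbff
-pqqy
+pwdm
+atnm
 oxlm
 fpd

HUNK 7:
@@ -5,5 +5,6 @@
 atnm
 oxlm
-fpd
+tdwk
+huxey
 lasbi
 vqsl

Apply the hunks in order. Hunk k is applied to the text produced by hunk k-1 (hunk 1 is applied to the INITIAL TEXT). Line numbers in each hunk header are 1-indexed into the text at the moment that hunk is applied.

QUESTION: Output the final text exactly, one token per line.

Answer: xjh
wdj
rdbff
pwdm
atnm
oxlm
tdwk
huxey
lasbi
vqsl
lhnmy

Derivation:
Hunk 1: at line 6 remove [whrwn] add [lasbi] -> 10 lines: xjh wdj nbfmo yay javil raen fpd lasbi vqsl lhnmy
Hunk 2: at line 3 remove [javil,raen] add [thma] -> 9 lines: xjh wdj nbfmo yay thma fpd lasbi vqsl lhnmy
Hunk 3: at line 2 remove [yay,thma] add [mjnt,emf,oxlm] -> 10 lines: xjh wdj nbfmo mjnt emf oxlm fpd lasbi vqsl lhnmy
Hunk 4: at line 1 remove [nbfmo,mjnt] add [rdbff,khlm,pun] -> 11 lines: xjh wdj rdbff khlm pun emf oxlm fpd lasbi vqsl lhnmy
Hunk 5: at line 2 remove [khlm,pun,emf] add [pqqy] -> 9 lines: xjh wdj rdbff pqqy oxlm fpd lasbi vqsl lhnmy
Hunk 6: at line 2 remove [pqqy] add [pwdm,atnm] -> 10 lines: xjh wdj rdbff pwdm atnm oxlm fpd lasbi vqsl lhnmy
Hunk 7: at line 5 remove [fpd] add [tdwk,huxey] -> 11 lines: xjh wdj rdbff pwdm atnm oxlm tdwk huxey lasbi vqsl lhnmy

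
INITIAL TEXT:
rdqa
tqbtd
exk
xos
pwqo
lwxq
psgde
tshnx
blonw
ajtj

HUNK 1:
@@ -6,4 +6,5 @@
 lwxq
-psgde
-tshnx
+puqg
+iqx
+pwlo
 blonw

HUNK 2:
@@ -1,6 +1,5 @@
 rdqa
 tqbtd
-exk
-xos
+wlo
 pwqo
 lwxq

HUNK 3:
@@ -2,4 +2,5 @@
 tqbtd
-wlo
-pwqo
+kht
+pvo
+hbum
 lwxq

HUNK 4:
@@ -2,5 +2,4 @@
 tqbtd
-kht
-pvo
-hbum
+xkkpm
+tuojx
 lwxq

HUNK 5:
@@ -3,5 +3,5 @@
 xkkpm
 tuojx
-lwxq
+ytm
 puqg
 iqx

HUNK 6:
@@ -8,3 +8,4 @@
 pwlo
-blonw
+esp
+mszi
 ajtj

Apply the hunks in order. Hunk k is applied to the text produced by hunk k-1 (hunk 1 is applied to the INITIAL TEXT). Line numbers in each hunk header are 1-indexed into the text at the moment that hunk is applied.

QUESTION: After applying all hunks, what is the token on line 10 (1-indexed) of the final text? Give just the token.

Answer: mszi

Derivation:
Hunk 1: at line 6 remove [psgde,tshnx] add [puqg,iqx,pwlo] -> 11 lines: rdqa tqbtd exk xos pwqo lwxq puqg iqx pwlo blonw ajtj
Hunk 2: at line 1 remove [exk,xos] add [wlo] -> 10 lines: rdqa tqbtd wlo pwqo lwxq puqg iqx pwlo blonw ajtj
Hunk 3: at line 2 remove [wlo,pwqo] add [kht,pvo,hbum] -> 11 lines: rdqa tqbtd kht pvo hbum lwxq puqg iqx pwlo blonw ajtj
Hunk 4: at line 2 remove [kht,pvo,hbum] add [xkkpm,tuojx] -> 10 lines: rdqa tqbtd xkkpm tuojx lwxq puqg iqx pwlo blonw ajtj
Hunk 5: at line 3 remove [lwxq] add [ytm] -> 10 lines: rdqa tqbtd xkkpm tuojx ytm puqg iqx pwlo blonw ajtj
Hunk 6: at line 8 remove [blonw] add [esp,mszi] -> 11 lines: rdqa tqbtd xkkpm tuojx ytm puqg iqx pwlo esp mszi ajtj
Final line 10: mszi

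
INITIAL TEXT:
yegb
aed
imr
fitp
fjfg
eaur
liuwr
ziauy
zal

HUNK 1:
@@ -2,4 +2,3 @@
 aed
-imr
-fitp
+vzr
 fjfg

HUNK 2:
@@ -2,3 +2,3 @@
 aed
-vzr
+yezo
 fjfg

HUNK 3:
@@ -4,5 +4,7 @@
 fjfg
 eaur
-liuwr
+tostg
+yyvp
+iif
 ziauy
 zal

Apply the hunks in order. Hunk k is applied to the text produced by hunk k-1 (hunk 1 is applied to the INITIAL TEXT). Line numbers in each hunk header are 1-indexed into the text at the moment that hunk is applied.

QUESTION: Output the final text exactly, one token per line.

Answer: yegb
aed
yezo
fjfg
eaur
tostg
yyvp
iif
ziauy
zal

Derivation:
Hunk 1: at line 2 remove [imr,fitp] add [vzr] -> 8 lines: yegb aed vzr fjfg eaur liuwr ziauy zal
Hunk 2: at line 2 remove [vzr] add [yezo] -> 8 lines: yegb aed yezo fjfg eaur liuwr ziauy zal
Hunk 3: at line 4 remove [liuwr] add [tostg,yyvp,iif] -> 10 lines: yegb aed yezo fjfg eaur tostg yyvp iif ziauy zal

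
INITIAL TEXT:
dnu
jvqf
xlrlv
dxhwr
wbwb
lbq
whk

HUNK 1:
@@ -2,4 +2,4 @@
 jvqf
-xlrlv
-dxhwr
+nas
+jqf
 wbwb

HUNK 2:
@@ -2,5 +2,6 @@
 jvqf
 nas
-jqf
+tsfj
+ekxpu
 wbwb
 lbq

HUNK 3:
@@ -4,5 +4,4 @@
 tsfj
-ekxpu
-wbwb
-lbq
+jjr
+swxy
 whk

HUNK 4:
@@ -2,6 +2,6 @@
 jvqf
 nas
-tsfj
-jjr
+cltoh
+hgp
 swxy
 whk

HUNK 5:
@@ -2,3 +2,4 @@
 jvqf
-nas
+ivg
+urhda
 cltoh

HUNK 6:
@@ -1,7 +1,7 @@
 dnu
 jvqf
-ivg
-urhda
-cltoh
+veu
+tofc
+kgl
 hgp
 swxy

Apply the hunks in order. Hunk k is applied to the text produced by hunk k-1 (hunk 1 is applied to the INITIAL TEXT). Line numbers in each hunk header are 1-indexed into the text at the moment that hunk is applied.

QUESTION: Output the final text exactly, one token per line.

Answer: dnu
jvqf
veu
tofc
kgl
hgp
swxy
whk

Derivation:
Hunk 1: at line 2 remove [xlrlv,dxhwr] add [nas,jqf] -> 7 lines: dnu jvqf nas jqf wbwb lbq whk
Hunk 2: at line 2 remove [jqf] add [tsfj,ekxpu] -> 8 lines: dnu jvqf nas tsfj ekxpu wbwb lbq whk
Hunk 3: at line 4 remove [ekxpu,wbwb,lbq] add [jjr,swxy] -> 7 lines: dnu jvqf nas tsfj jjr swxy whk
Hunk 4: at line 2 remove [tsfj,jjr] add [cltoh,hgp] -> 7 lines: dnu jvqf nas cltoh hgp swxy whk
Hunk 5: at line 2 remove [nas] add [ivg,urhda] -> 8 lines: dnu jvqf ivg urhda cltoh hgp swxy whk
Hunk 6: at line 1 remove [ivg,urhda,cltoh] add [veu,tofc,kgl] -> 8 lines: dnu jvqf veu tofc kgl hgp swxy whk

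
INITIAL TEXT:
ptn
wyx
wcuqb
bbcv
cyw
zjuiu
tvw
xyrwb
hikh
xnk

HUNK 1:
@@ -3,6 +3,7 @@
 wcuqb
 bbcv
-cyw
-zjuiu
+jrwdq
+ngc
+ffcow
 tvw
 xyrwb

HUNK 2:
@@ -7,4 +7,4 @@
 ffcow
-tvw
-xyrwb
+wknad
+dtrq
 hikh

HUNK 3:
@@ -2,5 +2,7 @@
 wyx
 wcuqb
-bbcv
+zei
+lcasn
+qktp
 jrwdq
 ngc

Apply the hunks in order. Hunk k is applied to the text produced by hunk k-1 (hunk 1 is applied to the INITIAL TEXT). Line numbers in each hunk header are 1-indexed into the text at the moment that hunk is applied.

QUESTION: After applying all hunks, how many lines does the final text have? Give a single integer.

Answer: 13

Derivation:
Hunk 1: at line 3 remove [cyw,zjuiu] add [jrwdq,ngc,ffcow] -> 11 lines: ptn wyx wcuqb bbcv jrwdq ngc ffcow tvw xyrwb hikh xnk
Hunk 2: at line 7 remove [tvw,xyrwb] add [wknad,dtrq] -> 11 lines: ptn wyx wcuqb bbcv jrwdq ngc ffcow wknad dtrq hikh xnk
Hunk 3: at line 2 remove [bbcv] add [zei,lcasn,qktp] -> 13 lines: ptn wyx wcuqb zei lcasn qktp jrwdq ngc ffcow wknad dtrq hikh xnk
Final line count: 13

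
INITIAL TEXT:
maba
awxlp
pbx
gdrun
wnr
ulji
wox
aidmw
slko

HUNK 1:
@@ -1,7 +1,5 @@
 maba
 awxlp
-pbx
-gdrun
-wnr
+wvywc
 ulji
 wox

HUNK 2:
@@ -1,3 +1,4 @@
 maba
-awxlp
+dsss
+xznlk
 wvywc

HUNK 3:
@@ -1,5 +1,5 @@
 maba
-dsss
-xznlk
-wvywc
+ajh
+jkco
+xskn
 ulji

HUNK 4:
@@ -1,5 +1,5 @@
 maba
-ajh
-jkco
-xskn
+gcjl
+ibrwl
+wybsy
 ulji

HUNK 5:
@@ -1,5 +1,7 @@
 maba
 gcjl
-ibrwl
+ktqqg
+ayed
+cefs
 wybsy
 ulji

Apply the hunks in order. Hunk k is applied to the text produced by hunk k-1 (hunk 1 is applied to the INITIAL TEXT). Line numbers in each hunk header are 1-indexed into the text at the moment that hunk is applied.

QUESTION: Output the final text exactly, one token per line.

Answer: maba
gcjl
ktqqg
ayed
cefs
wybsy
ulji
wox
aidmw
slko

Derivation:
Hunk 1: at line 1 remove [pbx,gdrun,wnr] add [wvywc] -> 7 lines: maba awxlp wvywc ulji wox aidmw slko
Hunk 2: at line 1 remove [awxlp] add [dsss,xznlk] -> 8 lines: maba dsss xznlk wvywc ulji wox aidmw slko
Hunk 3: at line 1 remove [dsss,xznlk,wvywc] add [ajh,jkco,xskn] -> 8 lines: maba ajh jkco xskn ulji wox aidmw slko
Hunk 4: at line 1 remove [ajh,jkco,xskn] add [gcjl,ibrwl,wybsy] -> 8 lines: maba gcjl ibrwl wybsy ulji wox aidmw slko
Hunk 5: at line 1 remove [ibrwl] add [ktqqg,ayed,cefs] -> 10 lines: maba gcjl ktqqg ayed cefs wybsy ulji wox aidmw slko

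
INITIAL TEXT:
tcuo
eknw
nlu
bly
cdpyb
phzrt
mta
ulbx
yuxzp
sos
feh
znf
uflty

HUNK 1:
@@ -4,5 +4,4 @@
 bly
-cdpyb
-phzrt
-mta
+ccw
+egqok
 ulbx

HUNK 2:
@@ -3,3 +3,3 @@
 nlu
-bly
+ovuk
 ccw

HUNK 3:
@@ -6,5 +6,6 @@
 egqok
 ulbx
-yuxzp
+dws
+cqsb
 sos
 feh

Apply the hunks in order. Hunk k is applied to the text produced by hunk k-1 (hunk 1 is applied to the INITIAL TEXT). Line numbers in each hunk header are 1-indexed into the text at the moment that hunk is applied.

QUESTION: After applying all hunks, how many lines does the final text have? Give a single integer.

Answer: 13

Derivation:
Hunk 1: at line 4 remove [cdpyb,phzrt,mta] add [ccw,egqok] -> 12 lines: tcuo eknw nlu bly ccw egqok ulbx yuxzp sos feh znf uflty
Hunk 2: at line 3 remove [bly] add [ovuk] -> 12 lines: tcuo eknw nlu ovuk ccw egqok ulbx yuxzp sos feh znf uflty
Hunk 3: at line 6 remove [yuxzp] add [dws,cqsb] -> 13 lines: tcuo eknw nlu ovuk ccw egqok ulbx dws cqsb sos feh znf uflty
Final line count: 13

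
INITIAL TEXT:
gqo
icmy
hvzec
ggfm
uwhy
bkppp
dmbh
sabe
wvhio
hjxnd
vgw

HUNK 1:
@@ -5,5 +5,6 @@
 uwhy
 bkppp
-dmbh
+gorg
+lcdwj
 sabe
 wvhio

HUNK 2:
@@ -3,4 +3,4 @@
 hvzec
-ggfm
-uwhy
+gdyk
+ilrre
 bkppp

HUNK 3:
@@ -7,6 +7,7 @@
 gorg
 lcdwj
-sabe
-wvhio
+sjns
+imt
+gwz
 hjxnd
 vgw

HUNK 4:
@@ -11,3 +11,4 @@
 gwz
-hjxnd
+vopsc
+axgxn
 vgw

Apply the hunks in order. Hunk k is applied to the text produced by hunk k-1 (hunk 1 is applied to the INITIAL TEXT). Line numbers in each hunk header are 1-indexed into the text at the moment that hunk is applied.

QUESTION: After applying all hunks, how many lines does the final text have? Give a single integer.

Hunk 1: at line 5 remove [dmbh] add [gorg,lcdwj] -> 12 lines: gqo icmy hvzec ggfm uwhy bkppp gorg lcdwj sabe wvhio hjxnd vgw
Hunk 2: at line 3 remove [ggfm,uwhy] add [gdyk,ilrre] -> 12 lines: gqo icmy hvzec gdyk ilrre bkppp gorg lcdwj sabe wvhio hjxnd vgw
Hunk 3: at line 7 remove [sabe,wvhio] add [sjns,imt,gwz] -> 13 lines: gqo icmy hvzec gdyk ilrre bkppp gorg lcdwj sjns imt gwz hjxnd vgw
Hunk 4: at line 11 remove [hjxnd] add [vopsc,axgxn] -> 14 lines: gqo icmy hvzec gdyk ilrre bkppp gorg lcdwj sjns imt gwz vopsc axgxn vgw
Final line count: 14

Answer: 14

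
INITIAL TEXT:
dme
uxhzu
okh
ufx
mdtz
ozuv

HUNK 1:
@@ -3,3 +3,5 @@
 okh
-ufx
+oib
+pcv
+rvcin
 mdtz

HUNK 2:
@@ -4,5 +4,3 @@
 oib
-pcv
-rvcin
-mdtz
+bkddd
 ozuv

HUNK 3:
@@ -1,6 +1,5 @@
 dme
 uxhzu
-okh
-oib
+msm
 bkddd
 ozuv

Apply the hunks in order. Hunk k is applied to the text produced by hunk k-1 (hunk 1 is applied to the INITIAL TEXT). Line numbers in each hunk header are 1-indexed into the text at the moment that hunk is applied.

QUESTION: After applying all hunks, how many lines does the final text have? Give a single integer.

Answer: 5

Derivation:
Hunk 1: at line 3 remove [ufx] add [oib,pcv,rvcin] -> 8 lines: dme uxhzu okh oib pcv rvcin mdtz ozuv
Hunk 2: at line 4 remove [pcv,rvcin,mdtz] add [bkddd] -> 6 lines: dme uxhzu okh oib bkddd ozuv
Hunk 3: at line 1 remove [okh,oib] add [msm] -> 5 lines: dme uxhzu msm bkddd ozuv
Final line count: 5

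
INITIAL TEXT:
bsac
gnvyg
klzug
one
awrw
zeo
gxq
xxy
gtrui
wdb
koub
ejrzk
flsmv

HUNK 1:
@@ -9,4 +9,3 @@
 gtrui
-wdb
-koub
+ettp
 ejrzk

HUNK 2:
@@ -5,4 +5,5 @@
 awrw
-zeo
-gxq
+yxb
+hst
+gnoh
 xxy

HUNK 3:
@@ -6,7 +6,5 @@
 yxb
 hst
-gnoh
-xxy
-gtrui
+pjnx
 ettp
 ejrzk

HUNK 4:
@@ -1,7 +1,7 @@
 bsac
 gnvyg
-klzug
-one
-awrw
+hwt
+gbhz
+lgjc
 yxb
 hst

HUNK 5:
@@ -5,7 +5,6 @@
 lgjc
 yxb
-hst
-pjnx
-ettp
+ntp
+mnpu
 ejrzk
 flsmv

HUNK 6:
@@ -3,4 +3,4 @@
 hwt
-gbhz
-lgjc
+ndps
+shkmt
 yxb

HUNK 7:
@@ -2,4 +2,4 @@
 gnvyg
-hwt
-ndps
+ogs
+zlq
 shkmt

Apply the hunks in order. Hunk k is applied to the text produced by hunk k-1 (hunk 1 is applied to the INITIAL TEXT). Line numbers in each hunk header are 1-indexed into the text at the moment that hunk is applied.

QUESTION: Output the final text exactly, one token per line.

Answer: bsac
gnvyg
ogs
zlq
shkmt
yxb
ntp
mnpu
ejrzk
flsmv

Derivation:
Hunk 1: at line 9 remove [wdb,koub] add [ettp] -> 12 lines: bsac gnvyg klzug one awrw zeo gxq xxy gtrui ettp ejrzk flsmv
Hunk 2: at line 5 remove [zeo,gxq] add [yxb,hst,gnoh] -> 13 lines: bsac gnvyg klzug one awrw yxb hst gnoh xxy gtrui ettp ejrzk flsmv
Hunk 3: at line 6 remove [gnoh,xxy,gtrui] add [pjnx] -> 11 lines: bsac gnvyg klzug one awrw yxb hst pjnx ettp ejrzk flsmv
Hunk 4: at line 1 remove [klzug,one,awrw] add [hwt,gbhz,lgjc] -> 11 lines: bsac gnvyg hwt gbhz lgjc yxb hst pjnx ettp ejrzk flsmv
Hunk 5: at line 5 remove [hst,pjnx,ettp] add [ntp,mnpu] -> 10 lines: bsac gnvyg hwt gbhz lgjc yxb ntp mnpu ejrzk flsmv
Hunk 6: at line 3 remove [gbhz,lgjc] add [ndps,shkmt] -> 10 lines: bsac gnvyg hwt ndps shkmt yxb ntp mnpu ejrzk flsmv
Hunk 7: at line 2 remove [hwt,ndps] add [ogs,zlq] -> 10 lines: bsac gnvyg ogs zlq shkmt yxb ntp mnpu ejrzk flsmv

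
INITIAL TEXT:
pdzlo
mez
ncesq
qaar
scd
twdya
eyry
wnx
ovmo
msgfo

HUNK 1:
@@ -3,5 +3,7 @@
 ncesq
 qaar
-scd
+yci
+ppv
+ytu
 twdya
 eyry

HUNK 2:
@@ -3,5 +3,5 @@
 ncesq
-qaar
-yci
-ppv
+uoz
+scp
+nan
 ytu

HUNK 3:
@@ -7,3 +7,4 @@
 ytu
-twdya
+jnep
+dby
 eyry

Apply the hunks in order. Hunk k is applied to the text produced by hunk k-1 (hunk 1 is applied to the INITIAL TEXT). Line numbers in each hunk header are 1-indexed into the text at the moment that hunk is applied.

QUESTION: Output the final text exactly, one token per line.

Hunk 1: at line 3 remove [scd] add [yci,ppv,ytu] -> 12 lines: pdzlo mez ncesq qaar yci ppv ytu twdya eyry wnx ovmo msgfo
Hunk 2: at line 3 remove [qaar,yci,ppv] add [uoz,scp,nan] -> 12 lines: pdzlo mez ncesq uoz scp nan ytu twdya eyry wnx ovmo msgfo
Hunk 3: at line 7 remove [twdya] add [jnep,dby] -> 13 lines: pdzlo mez ncesq uoz scp nan ytu jnep dby eyry wnx ovmo msgfo

Answer: pdzlo
mez
ncesq
uoz
scp
nan
ytu
jnep
dby
eyry
wnx
ovmo
msgfo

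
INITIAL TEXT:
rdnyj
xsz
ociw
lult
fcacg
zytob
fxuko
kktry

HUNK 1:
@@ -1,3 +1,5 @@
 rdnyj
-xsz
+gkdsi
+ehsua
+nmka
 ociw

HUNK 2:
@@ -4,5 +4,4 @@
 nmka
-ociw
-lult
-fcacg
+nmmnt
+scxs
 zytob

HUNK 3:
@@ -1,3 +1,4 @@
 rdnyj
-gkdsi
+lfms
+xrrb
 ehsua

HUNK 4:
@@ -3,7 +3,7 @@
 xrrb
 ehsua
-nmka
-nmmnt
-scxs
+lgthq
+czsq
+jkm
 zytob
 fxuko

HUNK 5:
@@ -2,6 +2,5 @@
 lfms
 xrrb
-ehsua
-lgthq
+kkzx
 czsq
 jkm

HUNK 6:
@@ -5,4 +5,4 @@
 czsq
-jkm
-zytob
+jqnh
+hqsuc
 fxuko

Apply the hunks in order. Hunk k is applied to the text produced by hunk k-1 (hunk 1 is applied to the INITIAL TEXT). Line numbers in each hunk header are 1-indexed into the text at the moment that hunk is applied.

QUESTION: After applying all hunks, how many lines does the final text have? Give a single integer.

Hunk 1: at line 1 remove [xsz] add [gkdsi,ehsua,nmka] -> 10 lines: rdnyj gkdsi ehsua nmka ociw lult fcacg zytob fxuko kktry
Hunk 2: at line 4 remove [ociw,lult,fcacg] add [nmmnt,scxs] -> 9 lines: rdnyj gkdsi ehsua nmka nmmnt scxs zytob fxuko kktry
Hunk 3: at line 1 remove [gkdsi] add [lfms,xrrb] -> 10 lines: rdnyj lfms xrrb ehsua nmka nmmnt scxs zytob fxuko kktry
Hunk 4: at line 3 remove [nmka,nmmnt,scxs] add [lgthq,czsq,jkm] -> 10 lines: rdnyj lfms xrrb ehsua lgthq czsq jkm zytob fxuko kktry
Hunk 5: at line 2 remove [ehsua,lgthq] add [kkzx] -> 9 lines: rdnyj lfms xrrb kkzx czsq jkm zytob fxuko kktry
Hunk 6: at line 5 remove [jkm,zytob] add [jqnh,hqsuc] -> 9 lines: rdnyj lfms xrrb kkzx czsq jqnh hqsuc fxuko kktry
Final line count: 9

Answer: 9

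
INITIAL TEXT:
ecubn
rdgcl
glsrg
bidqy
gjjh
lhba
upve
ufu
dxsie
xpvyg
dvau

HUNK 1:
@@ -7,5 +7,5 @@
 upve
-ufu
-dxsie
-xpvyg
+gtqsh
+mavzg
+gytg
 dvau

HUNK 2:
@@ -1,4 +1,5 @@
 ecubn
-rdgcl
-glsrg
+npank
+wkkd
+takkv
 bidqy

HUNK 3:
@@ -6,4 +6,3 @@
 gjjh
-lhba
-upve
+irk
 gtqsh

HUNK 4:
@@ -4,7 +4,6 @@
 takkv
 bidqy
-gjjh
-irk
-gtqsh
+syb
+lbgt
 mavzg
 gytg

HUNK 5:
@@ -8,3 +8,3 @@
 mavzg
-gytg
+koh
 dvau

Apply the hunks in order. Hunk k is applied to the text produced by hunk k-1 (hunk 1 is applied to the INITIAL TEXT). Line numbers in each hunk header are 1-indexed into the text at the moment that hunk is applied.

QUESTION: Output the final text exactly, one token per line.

Answer: ecubn
npank
wkkd
takkv
bidqy
syb
lbgt
mavzg
koh
dvau

Derivation:
Hunk 1: at line 7 remove [ufu,dxsie,xpvyg] add [gtqsh,mavzg,gytg] -> 11 lines: ecubn rdgcl glsrg bidqy gjjh lhba upve gtqsh mavzg gytg dvau
Hunk 2: at line 1 remove [rdgcl,glsrg] add [npank,wkkd,takkv] -> 12 lines: ecubn npank wkkd takkv bidqy gjjh lhba upve gtqsh mavzg gytg dvau
Hunk 3: at line 6 remove [lhba,upve] add [irk] -> 11 lines: ecubn npank wkkd takkv bidqy gjjh irk gtqsh mavzg gytg dvau
Hunk 4: at line 4 remove [gjjh,irk,gtqsh] add [syb,lbgt] -> 10 lines: ecubn npank wkkd takkv bidqy syb lbgt mavzg gytg dvau
Hunk 5: at line 8 remove [gytg] add [koh] -> 10 lines: ecubn npank wkkd takkv bidqy syb lbgt mavzg koh dvau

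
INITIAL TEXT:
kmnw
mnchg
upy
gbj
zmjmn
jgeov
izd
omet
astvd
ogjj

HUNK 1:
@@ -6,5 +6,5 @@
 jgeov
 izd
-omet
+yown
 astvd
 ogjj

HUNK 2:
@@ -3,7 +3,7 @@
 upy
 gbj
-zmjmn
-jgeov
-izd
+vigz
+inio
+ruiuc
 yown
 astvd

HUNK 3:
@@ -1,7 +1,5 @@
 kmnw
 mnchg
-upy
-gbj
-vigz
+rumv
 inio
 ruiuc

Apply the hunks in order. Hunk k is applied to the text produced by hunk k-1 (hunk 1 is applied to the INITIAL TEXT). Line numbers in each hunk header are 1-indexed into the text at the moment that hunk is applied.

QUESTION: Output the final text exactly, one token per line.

Answer: kmnw
mnchg
rumv
inio
ruiuc
yown
astvd
ogjj

Derivation:
Hunk 1: at line 6 remove [omet] add [yown] -> 10 lines: kmnw mnchg upy gbj zmjmn jgeov izd yown astvd ogjj
Hunk 2: at line 3 remove [zmjmn,jgeov,izd] add [vigz,inio,ruiuc] -> 10 lines: kmnw mnchg upy gbj vigz inio ruiuc yown astvd ogjj
Hunk 3: at line 1 remove [upy,gbj,vigz] add [rumv] -> 8 lines: kmnw mnchg rumv inio ruiuc yown astvd ogjj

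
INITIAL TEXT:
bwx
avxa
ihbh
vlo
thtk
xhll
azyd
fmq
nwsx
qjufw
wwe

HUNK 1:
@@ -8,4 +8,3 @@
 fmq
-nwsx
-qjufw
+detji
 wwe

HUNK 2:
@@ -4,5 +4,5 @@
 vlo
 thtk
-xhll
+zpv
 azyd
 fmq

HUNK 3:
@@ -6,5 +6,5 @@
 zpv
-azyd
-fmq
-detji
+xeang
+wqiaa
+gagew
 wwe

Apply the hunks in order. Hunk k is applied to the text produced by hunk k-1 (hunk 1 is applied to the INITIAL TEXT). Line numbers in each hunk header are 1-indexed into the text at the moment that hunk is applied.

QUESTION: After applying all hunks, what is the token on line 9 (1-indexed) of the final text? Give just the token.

Answer: gagew

Derivation:
Hunk 1: at line 8 remove [nwsx,qjufw] add [detji] -> 10 lines: bwx avxa ihbh vlo thtk xhll azyd fmq detji wwe
Hunk 2: at line 4 remove [xhll] add [zpv] -> 10 lines: bwx avxa ihbh vlo thtk zpv azyd fmq detji wwe
Hunk 3: at line 6 remove [azyd,fmq,detji] add [xeang,wqiaa,gagew] -> 10 lines: bwx avxa ihbh vlo thtk zpv xeang wqiaa gagew wwe
Final line 9: gagew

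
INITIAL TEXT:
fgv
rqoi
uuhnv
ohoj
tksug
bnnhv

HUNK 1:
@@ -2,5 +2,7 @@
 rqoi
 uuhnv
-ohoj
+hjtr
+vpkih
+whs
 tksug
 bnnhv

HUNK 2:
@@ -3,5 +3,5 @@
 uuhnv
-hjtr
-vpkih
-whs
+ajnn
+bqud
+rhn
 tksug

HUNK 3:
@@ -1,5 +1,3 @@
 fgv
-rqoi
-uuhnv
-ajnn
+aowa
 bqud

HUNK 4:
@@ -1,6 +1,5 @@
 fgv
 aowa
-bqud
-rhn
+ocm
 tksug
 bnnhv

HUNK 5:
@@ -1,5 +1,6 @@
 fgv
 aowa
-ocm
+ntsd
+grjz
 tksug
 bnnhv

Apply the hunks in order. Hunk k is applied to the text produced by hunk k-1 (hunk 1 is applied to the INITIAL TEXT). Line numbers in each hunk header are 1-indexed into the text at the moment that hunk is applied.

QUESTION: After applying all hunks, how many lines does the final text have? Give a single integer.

Answer: 6

Derivation:
Hunk 1: at line 2 remove [ohoj] add [hjtr,vpkih,whs] -> 8 lines: fgv rqoi uuhnv hjtr vpkih whs tksug bnnhv
Hunk 2: at line 3 remove [hjtr,vpkih,whs] add [ajnn,bqud,rhn] -> 8 lines: fgv rqoi uuhnv ajnn bqud rhn tksug bnnhv
Hunk 3: at line 1 remove [rqoi,uuhnv,ajnn] add [aowa] -> 6 lines: fgv aowa bqud rhn tksug bnnhv
Hunk 4: at line 1 remove [bqud,rhn] add [ocm] -> 5 lines: fgv aowa ocm tksug bnnhv
Hunk 5: at line 1 remove [ocm] add [ntsd,grjz] -> 6 lines: fgv aowa ntsd grjz tksug bnnhv
Final line count: 6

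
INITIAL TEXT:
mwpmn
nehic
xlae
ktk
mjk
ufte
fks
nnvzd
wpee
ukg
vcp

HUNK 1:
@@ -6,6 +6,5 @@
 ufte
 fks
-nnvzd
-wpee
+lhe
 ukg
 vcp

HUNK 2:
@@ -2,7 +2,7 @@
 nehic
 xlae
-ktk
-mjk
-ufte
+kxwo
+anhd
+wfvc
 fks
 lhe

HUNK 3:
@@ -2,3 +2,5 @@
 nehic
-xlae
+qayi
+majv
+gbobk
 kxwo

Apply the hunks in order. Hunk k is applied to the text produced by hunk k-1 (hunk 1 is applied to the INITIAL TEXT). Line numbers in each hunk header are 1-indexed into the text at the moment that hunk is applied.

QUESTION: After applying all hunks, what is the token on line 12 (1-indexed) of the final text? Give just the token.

Answer: vcp

Derivation:
Hunk 1: at line 6 remove [nnvzd,wpee] add [lhe] -> 10 lines: mwpmn nehic xlae ktk mjk ufte fks lhe ukg vcp
Hunk 2: at line 2 remove [ktk,mjk,ufte] add [kxwo,anhd,wfvc] -> 10 lines: mwpmn nehic xlae kxwo anhd wfvc fks lhe ukg vcp
Hunk 3: at line 2 remove [xlae] add [qayi,majv,gbobk] -> 12 lines: mwpmn nehic qayi majv gbobk kxwo anhd wfvc fks lhe ukg vcp
Final line 12: vcp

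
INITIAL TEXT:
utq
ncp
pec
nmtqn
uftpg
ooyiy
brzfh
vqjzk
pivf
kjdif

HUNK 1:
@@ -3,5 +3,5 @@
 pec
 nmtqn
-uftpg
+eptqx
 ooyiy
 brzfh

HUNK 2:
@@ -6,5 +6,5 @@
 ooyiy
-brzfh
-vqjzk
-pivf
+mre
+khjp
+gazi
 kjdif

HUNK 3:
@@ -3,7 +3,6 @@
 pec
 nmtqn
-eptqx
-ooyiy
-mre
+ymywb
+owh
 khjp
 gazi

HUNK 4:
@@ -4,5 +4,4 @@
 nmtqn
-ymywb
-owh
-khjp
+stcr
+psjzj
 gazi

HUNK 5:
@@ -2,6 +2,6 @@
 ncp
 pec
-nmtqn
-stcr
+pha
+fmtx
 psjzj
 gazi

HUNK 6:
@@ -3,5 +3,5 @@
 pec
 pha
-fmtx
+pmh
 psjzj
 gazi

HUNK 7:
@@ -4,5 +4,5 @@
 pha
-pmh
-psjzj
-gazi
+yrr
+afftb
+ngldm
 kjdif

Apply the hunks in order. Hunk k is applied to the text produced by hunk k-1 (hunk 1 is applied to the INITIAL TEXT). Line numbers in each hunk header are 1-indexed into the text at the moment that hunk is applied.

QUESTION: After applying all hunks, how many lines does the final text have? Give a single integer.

Answer: 8

Derivation:
Hunk 1: at line 3 remove [uftpg] add [eptqx] -> 10 lines: utq ncp pec nmtqn eptqx ooyiy brzfh vqjzk pivf kjdif
Hunk 2: at line 6 remove [brzfh,vqjzk,pivf] add [mre,khjp,gazi] -> 10 lines: utq ncp pec nmtqn eptqx ooyiy mre khjp gazi kjdif
Hunk 3: at line 3 remove [eptqx,ooyiy,mre] add [ymywb,owh] -> 9 lines: utq ncp pec nmtqn ymywb owh khjp gazi kjdif
Hunk 4: at line 4 remove [ymywb,owh,khjp] add [stcr,psjzj] -> 8 lines: utq ncp pec nmtqn stcr psjzj gazi kjdif
Hunk 5: at line 2 remove [nmtqn,stcr] add [pha,fmtx] -> 8 lines: utq ncp pec pha fmtx psjzj gazi kjdif
Hunk 6: at line 3 remove [fmtx] add [pmh] -> 8 lines: utq ncp pec pha pmh psjzj gazi kjdif
Hunk 7: at line 4 remove [pmh,psjzj,gazi] add [yrr,afftb,ngldm] -> 8 lines: utq ncp pec pha yrr afftb ngldm kjdif
Final line count: 8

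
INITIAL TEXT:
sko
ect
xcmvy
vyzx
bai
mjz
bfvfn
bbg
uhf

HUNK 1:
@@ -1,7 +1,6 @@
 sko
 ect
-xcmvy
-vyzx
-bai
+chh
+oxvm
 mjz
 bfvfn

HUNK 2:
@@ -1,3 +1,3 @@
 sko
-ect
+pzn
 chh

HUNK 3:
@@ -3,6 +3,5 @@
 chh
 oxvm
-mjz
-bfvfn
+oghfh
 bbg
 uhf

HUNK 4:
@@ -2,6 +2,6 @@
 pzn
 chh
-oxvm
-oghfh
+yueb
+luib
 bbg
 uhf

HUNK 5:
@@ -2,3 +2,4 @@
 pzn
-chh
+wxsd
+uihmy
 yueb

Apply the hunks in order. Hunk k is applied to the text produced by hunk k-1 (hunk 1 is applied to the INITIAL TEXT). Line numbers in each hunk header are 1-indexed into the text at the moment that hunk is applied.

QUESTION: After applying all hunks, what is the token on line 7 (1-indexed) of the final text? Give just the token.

Answer: bbg

Derivation:
Hunk 1: at line 1 remove [xcmvy,vyzx,bai] add [chh,oxvm] -> 8 lines: sko ect chh oxvm mjz bfvfn bbg uhf
Hunk 2: at line 1 remove [ect] add [pzn] -> 8 lines: sko pzn chh oxvm mjz bfvfn bbg uhf
Hunk 3: at line 3 remove [mjz,bfvfn] add [oghfh] -> 7 lines: sko pzn chh oxvm oghfh bbg uhf
Hunk 4: at line 2 remove [oxvm,oghfh] add [yueb,luib] -> 7 lines: sko pzn chh yueb luib bbg uhf
Hunk 5: at line 2 remove [chh] add [wxsd,uihmy] -> 8 lines: sko pzn wxsd uihmy yueb luib bbg uhf
Final line 7: bbg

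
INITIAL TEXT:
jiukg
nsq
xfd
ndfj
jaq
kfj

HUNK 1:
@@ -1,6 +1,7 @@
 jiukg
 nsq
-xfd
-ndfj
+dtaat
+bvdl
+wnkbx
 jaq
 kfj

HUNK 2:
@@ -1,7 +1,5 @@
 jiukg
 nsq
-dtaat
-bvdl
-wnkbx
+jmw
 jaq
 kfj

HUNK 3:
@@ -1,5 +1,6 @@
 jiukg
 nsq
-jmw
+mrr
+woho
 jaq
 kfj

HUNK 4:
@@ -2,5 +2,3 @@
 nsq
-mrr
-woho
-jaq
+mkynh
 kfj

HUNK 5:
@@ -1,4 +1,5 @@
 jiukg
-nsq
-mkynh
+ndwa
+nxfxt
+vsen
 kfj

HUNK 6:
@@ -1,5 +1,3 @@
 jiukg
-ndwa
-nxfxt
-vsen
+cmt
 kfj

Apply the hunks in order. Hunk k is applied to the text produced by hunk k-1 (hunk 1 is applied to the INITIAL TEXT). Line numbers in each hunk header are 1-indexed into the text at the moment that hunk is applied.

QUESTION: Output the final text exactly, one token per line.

Answer: jiukg
cmt
kfj

Derivation:
Hunk 1: at line 1 remove [xfd,ndfj] add [dtaat,bvdl,wnkbx] -> 7 lines: jiukg nsq dtaat bvdl wnkbx jaq kfj
Hunk 2: at line 1 remove [dtaat,bvdl,wnkbx] add [jmw] -> 5 lines: jiukg nsq jmw jaq kfj
Hunk 3: at line 1 remove [jmw] add [mrr,woho] -> 6 lines: jiukg nsq mrr woho jaq kfj
Hunk 4: at line 2 remove [mrr,woho,jaq] add [mkynh] -> 4 lines: jiukg nsq mkynh kfj
Hunk 5: at line 1 remove [nsq,mkynh] add [ndwa,nxfxt,vsen] -> 5 lines: jiukg ndwa nxfxt vsen kfj
Hunk 6: at line 1 remove [ndwa,nxfxt,vsen] add [cmt] -> 3 lines: jiukg cmt kfj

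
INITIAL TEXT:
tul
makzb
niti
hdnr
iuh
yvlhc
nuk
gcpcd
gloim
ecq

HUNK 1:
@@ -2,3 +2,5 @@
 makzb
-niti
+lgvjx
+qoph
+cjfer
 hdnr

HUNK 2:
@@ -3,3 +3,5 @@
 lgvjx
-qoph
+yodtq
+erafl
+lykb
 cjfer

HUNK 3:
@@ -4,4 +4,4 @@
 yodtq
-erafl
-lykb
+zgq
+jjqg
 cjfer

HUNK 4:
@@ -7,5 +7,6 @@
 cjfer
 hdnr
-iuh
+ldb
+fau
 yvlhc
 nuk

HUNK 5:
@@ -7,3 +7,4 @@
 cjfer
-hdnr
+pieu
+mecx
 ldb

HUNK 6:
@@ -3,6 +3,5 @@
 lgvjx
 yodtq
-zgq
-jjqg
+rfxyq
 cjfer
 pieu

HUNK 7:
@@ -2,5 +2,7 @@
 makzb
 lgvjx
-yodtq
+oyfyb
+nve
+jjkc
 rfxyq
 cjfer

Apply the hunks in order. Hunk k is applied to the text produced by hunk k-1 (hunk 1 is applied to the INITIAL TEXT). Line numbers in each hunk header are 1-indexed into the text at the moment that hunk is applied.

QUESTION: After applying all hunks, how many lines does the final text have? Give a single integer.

Answer: 17

Derivation:
Hunk 1: at line 2 remove [niti] add [lgvjx,qoph,cjfer] -> 12 lines: tul makzb lgvjx qoph cjfer hdnr iuh yvlhc nuk gcpcd gloim ecq
Hunk 2: at line 3 remove [qoph] add [yodtq,erafl,lykb] -> 14 lines: tul makzb lgvjx yodtq erafl lykb cjfer hdnr iuh yvlhc nuk gcpcd gloim ecq
Hunk 3: at line 4 remove [erafl,lykb] add [zgq,jjqg] -> 14 lines: tul makzb lgvjx yodtq zgq jjqg cjfer hdnr iuh yvlhc nuk gcpcd gloim ecq
Hunk 4: at line 7 remove [iuh] add [ldb,fau] -> 15 lines: tul makzb lgvjx yodtq zgq jjqg cjfer hdnr ldb fau yvlhc nuk gcpcd gloim ecq
Hunk 5: at line 7 remove [hdnr] add [pieu,mecx] -> 16 lines: tul makzb lgvjx yodtq zgq jjqg cjfer pieu mecx ldb fau yvlhc nuk gcpcd gloim ecq
Hunk 6: at line 3 remove [zgq,jjqg] add [rfxyq] -> 15 lines: tul makzb lgvjx yodtq rfxyq cjfer pieu mecx ldb fau yvlhc nuk gcpcd gloim ecq
Hunk 7: at line 2 remove [yodtq] add [oyfyb,nve,jjkc] -> 17 lines: tul makzb lgvjx oyfyb nve jjkc rfxyq cjfer pieu mecx ldb fau yvlhc nuk gcpcd gloim ecq
Final line count: 17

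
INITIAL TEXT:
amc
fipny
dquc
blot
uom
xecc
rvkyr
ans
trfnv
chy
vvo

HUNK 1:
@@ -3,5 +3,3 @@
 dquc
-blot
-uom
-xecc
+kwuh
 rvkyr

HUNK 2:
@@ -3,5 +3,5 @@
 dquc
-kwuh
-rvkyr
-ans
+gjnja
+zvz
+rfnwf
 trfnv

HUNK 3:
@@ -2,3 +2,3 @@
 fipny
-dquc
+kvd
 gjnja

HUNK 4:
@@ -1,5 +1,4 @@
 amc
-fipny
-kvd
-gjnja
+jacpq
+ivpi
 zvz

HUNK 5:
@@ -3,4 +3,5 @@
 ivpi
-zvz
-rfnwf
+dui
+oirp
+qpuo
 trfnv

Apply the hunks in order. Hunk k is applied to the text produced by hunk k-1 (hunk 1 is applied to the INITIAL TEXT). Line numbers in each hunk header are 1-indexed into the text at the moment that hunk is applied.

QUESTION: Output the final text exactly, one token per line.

Hunk 1: at line 3 remove [blot,uom,xecc] add [kwuh] -> 9 lines: amc fipny dquc kwuh rvkyr ans trfnv chy vvo
Hunk 2: at line 3 remove [kwuh,rvkyr,ans] add [gjnja,zvz,rfnwf] -> 9 lines: amc fipny dquc gjnja zvz rfnwf trfnv chy vvo
Hunk 3: at line 2 remove [dquc] add [kvd] -> 9 lines: amc fipny kvd gjnja zvz rfnwf trfnv chy vvo
Hunk 4: at line 1 remove [fipny,kvd,gjnja] add [jacpq,ivpi] -> 8 lines: amc jacpq ivpi zvz rfnwf trfnv chy vvo
Hunk 5: at line 3 remove [zvz,rfnwf] add [dui,oirp,qpuo] -> 9 lines: amc jacpq ivpi dui oirp qpuo trfnv chy vvo

Answer: amc
jacpq
ivpi
dui
oirp
qpuo
trfnv
chy
vvo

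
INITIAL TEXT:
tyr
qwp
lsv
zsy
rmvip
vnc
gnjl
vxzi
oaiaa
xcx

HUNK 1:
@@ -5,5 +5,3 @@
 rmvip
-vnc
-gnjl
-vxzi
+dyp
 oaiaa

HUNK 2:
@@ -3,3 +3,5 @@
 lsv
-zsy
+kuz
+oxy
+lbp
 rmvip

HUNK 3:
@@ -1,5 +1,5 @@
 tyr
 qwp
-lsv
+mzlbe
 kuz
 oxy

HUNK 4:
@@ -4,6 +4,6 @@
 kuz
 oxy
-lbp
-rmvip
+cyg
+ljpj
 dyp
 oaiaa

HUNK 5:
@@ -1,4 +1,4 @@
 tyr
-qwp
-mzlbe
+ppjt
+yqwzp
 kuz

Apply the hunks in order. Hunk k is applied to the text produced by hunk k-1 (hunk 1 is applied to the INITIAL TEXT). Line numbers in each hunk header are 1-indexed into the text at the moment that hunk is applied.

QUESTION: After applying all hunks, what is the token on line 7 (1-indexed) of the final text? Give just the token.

Answer: ljpj

Derivation:
Hunk 1: at line 5 remove [vnc,gnjl,vxzi] add [dyp] -> 8 lines: tyr qwp lsv zsy rmvip dyp oaiaa xcx
Hunk 2: at line 3 remove [zsy] add [kuz,oxy,lbp] -> 10 lines: tyr qwp lsv kuz oxy lbp rmvip dyp oaiaa xcx
Hunk 3: at line 1 remove [lsv] add [mzlbe] -> 10 lines: tyr qwp mzlbe kuz oxy lbp rmvip dyp oaiaa xcx
Hunk 4: at line 4 remove [lbp,rmvip] add [cyg,ljpj] -> 10 lines: tyr qwp mzlbe kuz oxy cyg ljpj dyp oaiaa xcx
Hunk 5: at line 1 remove [qwp,mzlbe] add [ppjt,yqwzp] -> 10 lines: tyr ppjt yqwzp kuz oxy cyg ljpj dyp oaiaa xcx
Final line 7: ljpj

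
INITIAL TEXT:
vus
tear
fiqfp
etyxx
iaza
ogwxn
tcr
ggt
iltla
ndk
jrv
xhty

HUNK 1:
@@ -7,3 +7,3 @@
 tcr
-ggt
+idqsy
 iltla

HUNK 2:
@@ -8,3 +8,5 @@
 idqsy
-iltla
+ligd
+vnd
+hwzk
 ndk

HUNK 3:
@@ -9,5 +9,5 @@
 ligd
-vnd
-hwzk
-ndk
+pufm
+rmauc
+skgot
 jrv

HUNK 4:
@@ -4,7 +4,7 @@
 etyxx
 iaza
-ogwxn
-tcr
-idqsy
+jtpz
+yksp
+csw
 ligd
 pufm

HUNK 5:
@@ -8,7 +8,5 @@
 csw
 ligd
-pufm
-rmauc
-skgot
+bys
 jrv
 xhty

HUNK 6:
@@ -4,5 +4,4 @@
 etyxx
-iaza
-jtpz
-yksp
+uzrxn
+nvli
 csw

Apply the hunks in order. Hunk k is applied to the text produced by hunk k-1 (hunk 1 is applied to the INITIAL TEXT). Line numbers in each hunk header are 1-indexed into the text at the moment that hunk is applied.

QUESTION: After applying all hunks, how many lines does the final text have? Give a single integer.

Hunk 1: at line 7 remove [ggt] add [idqsy] -> 12 lines: vus tear fiqfp etyxx iaza ogwxn tcr idqsy iltla ndk jrv xhty
Hunk 2: at line 8 remove [iltla] add [ligd,vnd,hwzk] -> 14 lines: vus tear fiqfp etyxx iaza ogwxn tcr idqsy ligd vnd hwzk ndk jrv xhty
Hunk 3: at line 9 remove [vnd,hwzk,ndk] add [pufm,rmauc,skgot] -> 14 lines: vus tear fiqfp etyxx iaza ogwxn tcr idqsy ligd pufm rmauc skgot jrv xhty
Hunk 4: at line 4 remove [ogwxn,tcr,idqsy] add [jtpz,yksp,csw] -> 14 lines: vus tear fiqfp etyxx iaza jtpz yksp csw ligd pufm rmauc skgot jrv xhty
Hunk 5: at line 8 remove [pufm,rmauc,skgot] add [bys] -> 12 lines: vus tear fiqfp etyxx iaza jtpz yksp csw ligd bys jrv xhty
Hunk 6: at line 4 remove [iaza,jtpz,yksp] add [uzrxn,nvli] -> 11 lines: vus tear fiqfp etyxx uzrxn nvli csw ligd bys jrv xhty
Final line count: 11

Answer: 11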